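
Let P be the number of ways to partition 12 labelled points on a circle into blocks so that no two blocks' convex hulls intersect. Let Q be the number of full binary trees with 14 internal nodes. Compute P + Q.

The non-crossing partitions of [12] form a lattice of size C_12. So P = C_12 = 208012.
Full binary trees with n internal nodes are counted by C_n; here n = 14. So Q = C_14 = 2674440.
P + Q = 208012 + 2674440 = 2882452.

2882452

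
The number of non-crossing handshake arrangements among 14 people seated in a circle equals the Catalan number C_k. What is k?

With 14 = 2·7 people, non-crossing handshake pairings are non-crossing perfect matchings on a circle, counted by C_7.

7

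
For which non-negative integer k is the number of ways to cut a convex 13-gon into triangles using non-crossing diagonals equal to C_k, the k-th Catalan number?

A convex 13-gon is triangulated into 11 triangles, and the number of such triangulations is the Catalan number C_{13−2} = C_11.

11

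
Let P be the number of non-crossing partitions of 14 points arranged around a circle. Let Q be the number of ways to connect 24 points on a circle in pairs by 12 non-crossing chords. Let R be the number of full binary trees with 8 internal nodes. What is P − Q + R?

Non-crossing partitions of an n-element set are counted by C_n; here n = 14. So P = C_14 = 2674440.
Pairing 24 circle points by 12 non-crossing chords gives C_12 matchings. So Q = C_12 = 208012.
The number of full binary trees on 8 internal nodes is the Catalan number C_8. So R = C_8 = 1430.
P − Q + R = 2674440 − 208012 + 1430 = 2467858.

2467858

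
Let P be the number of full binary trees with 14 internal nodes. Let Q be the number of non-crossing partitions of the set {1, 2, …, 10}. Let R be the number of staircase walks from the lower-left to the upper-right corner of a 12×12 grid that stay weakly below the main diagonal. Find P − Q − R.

Full binary trees with n internal nodes are counted by C_n; here n = 14. So P = C_14 = 2674440.
The non-crossing partitions of [10] form a lattice of size C_10. So Q = C_10 = 16796.
Monotone paths in an n×n grid that stay weakly below the diagonal are counted by C_n; here n = 12. So R = C_12 = 208012.
P − Q − R = 2674440 − 16796 − 208012 = 2449632.

2449632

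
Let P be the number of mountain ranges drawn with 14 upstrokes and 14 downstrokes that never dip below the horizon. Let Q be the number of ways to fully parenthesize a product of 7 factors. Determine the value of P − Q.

2674308

Dyck paths of semilength n (length 2n) are counted by C_n; here n = 14. So P = C_14 = 2674440.
Parenthesizations of m factors correspond to full binary trees with m leaves, counted by C_{m−1}; m = 7 gives C_6. So Q = C_6 = 132.
P − Q = 2674440 − 132 = 2674308.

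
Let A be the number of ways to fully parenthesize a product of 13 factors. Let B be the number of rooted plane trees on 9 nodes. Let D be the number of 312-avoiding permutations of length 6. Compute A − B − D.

206450

Bracketing 13 factors into binary products is counted by C_{13−1} = C_12. So A = C_12 = 208012.
A rooted plane tree on 9 nodes has 8 edges, and such trees are counted by C_8. So B = C_8 = 1430.
Permutations of [n] avoiding any single length-3 pattern are counted by C_n; here n = 6. So D = C_6 = 132.
A − B − D = 208012 − 1430 − 132 = 206450.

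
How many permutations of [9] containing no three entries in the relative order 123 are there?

Permutations of [n] avoiding any single length-3 pattern are counted by C_n; here n = 9.
C_9 = C_8 · 2(2·8+1)/(8+2) = 1430 · 34/10 = 4862.

4862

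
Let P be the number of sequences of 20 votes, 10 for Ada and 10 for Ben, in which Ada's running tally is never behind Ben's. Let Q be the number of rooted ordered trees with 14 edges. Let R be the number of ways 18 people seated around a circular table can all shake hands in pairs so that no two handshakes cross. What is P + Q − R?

2686374

Reading a vote for the leader as '(' and for the other as ')' turns such a sequence into a balanced string of 10 pairs, so the count is C_10. So P = C_10 = 16796.
Rooted ordered trees with n edges are counted by C_n; here n = 14. So Q = C_14 = 2674440.
With 18 = 2·9 people, non-crossing handshake pairings are non-crossing perfect matchings on a circle, counted by C_9. So R = C_9 = 4862.
P + Q − R = 16796 + 2674440 − 4862 = 2686374.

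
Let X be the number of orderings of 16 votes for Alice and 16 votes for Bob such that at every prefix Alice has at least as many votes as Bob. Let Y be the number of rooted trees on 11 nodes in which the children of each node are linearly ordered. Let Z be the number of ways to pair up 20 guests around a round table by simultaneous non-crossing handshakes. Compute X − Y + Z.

Reading a vote for the leader as '(' and for the other as ')' turns such a sequence into a balanced string of 16 pairs, so the count is C_16. So X = C_16 = 35357670.
Rooted ordered (plane) trees on m nodes have m−1 edges and are counted by C_{m−1}; m = 11 gives C_10. So Y = C_10 = 16796.
With 20 = 2·10 people, non-crossing handshake pairings are non-crossing perfect matchings on a circle, counted by C_10. So Z = C_10 = 16796.
X − Y + Z = 35357670 − 16796 + 16796 = 35357670.

35357670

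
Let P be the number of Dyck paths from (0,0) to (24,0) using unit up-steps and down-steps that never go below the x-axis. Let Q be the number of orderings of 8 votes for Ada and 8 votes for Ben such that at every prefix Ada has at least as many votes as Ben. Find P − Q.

Dyck paths of semilength n (length 2n) are counted by C_n; here n = 12. So P = C_12 = 208012.
Ballot sequences with n votes each where one side never trails are Dyck words, counted by C_n; here n = 8. So Q = C_8 = 1430.
P − Q = 208012 − 1430 = 206582.

206582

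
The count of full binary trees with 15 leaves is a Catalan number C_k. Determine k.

14

Full binary trees with 15 leaves have 15−1 = 14 internal nodes, so there are C_14 of them.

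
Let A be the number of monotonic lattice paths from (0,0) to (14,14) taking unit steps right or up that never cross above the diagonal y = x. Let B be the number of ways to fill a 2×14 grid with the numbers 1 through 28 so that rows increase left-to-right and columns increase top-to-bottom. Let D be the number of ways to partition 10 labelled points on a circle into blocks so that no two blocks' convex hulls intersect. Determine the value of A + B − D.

Sub-diagonal monotone paths from (0,0) to (14,14) biject with Dyck paths of semilength 14, giving C_14. So A = C_14 = 2674440.
Standard Young tableaux of shape 2×n are counted by C_n; here n = 14. So B = C_14 = 2674440.
The non-crossing partitions of [10] form a lattice of size C_10. So D = C_10 = 16796.
A + B − D = 2674440 + 2674440 − 16796 = 5332084.

5332084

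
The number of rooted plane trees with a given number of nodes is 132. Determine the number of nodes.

7

Rooted ordered trees on m nodes are counted by C_{m−1}; 132 = C_6.
So the index is 6, and the number of nodes is 6 + 1 = 7.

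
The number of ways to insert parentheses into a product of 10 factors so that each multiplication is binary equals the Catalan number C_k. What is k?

9

Parenthesizations of m factors correspond to full binary trees with m leaves, counted by C_{m−1}; m = 10 gives C_9.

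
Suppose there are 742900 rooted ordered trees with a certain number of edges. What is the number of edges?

Rooted ordered trees with n edges are counted by C_n. Since C_13 = 742900, the index is 13.

13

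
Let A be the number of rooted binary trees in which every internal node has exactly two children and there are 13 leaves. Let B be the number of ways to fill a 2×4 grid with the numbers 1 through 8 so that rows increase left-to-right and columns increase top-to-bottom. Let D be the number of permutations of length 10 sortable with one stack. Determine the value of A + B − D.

Full binary trees with 13 leaves have 13−1 = 12 internal nodes, so there are C_12 of them. So A = C_12 = 208012.
By the hook-length formula (or a Dyck-path bijection), SYT of shape 2×4 number C_4. So B = C_4 = 14.
Stack-sortable permutations are exactly the 231-avoiding ones, counted by C_n; here n = 10. So D = C_10 = 16796.
A + B − D = 208012 + 14 − 16796 = 191230.

191230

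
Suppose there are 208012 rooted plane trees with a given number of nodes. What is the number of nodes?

13

Rooted ordered trees on m nodes are counted by C_{m−1}; 208012 = C_12.
So the index is 12, and the number of nodes is 12 + 1 = 13.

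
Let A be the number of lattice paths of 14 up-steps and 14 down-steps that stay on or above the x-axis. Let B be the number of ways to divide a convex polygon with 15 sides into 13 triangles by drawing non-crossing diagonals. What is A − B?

Paths of 14 up- and 14 down-steps that never dip below the axis are Dyck paths; their count is C_14. So A = C_14 = 2674440.
The number of triangulations of a 15-gon is the Catalan number C_13 (index = sides − 2). So B = C_13 = 742900.
A − B = 2674440 − 742900 = 1931540.

1931540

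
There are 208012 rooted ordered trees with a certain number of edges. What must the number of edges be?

12

Rooted ordered trees with n edges are counted by C_n. The Catalan number equal to 208012 is C_12.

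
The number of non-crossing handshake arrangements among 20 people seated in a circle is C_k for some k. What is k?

With 20 = 2·10 people, non-crossing handshake pairings are non-crossing perfect matchings on a circle, counted by C_10.

10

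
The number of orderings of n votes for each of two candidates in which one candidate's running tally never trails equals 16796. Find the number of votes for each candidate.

10

Such ballot sequences with n votes each are counted by C_n. Since C_10 = 16796, the index is 10.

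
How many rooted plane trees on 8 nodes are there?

429

Rooted ordered (plane) trees on m nodes have m−1 edges and are counted by C_{m−1}; m = 8 gives C_7.
C_7 = C_6 · 2(2·6+1)/(6+2) = 132 · 26/8 = 429.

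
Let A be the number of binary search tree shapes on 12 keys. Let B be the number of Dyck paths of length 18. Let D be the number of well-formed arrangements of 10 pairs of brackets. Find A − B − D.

Rooted binary trees with 12 nodes (each child slot possibly empty) number C_12. So A = C_12 = 208012.
Dyck paths of semilength n (length 2n) are counted by C_n; here n = 9. So B = C_9 = 4862.
Balanced strings of n pairs of brackets are counted by C_n; here n = 10. So D = C_10 = 16796.
A − B − D = 208012 − 4862 − 16796 = 186354.

186354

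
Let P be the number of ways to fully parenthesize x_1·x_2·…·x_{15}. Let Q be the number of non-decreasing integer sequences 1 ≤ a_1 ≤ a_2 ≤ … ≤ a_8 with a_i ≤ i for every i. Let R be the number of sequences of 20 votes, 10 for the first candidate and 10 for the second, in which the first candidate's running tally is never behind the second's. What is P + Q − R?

2659074

Parenthesizations of m factors correspond to full binary trees with m leaves, counted by C_{m−1}; m = 15 gives C_14. So P = C_14 = 2674440.
Weakly increasing sequences with a_i ≤ i biject with Dyck paths of semilength 8, so there are C_8. So Q = C_8 = 1430.
Reading a vote for the leader as '(' and for the other as ')' turns such a sequence into a balanced string of 10 pairs, so the count is C_10. So R = C_10 = 16796.
P + Q − R = 2674440 + 1430 − 16796 = 2659074.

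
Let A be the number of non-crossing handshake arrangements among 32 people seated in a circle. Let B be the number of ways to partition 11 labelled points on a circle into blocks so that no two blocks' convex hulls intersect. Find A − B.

35298884

With 32 = 2·16 people, non-crossing handshake pairings are non-crossing perfect matchings on a circle, counted by C_16. So A = C_16 = 35357670.
Non-crossing partitions of an n-element set are counted by C_n; here n = 11. So B = C_11 = 58786.
A − B = 35357670 − 58786 = 35298884.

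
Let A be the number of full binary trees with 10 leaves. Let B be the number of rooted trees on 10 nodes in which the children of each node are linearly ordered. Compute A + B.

9724

A full binary tree with L leaves has L−1 internal nodes and is counted by C_{L−1}; L = 10 gives C_9. So A = C_9 = 4862.
Rooted ordered (plane) trees on m nodes have m−1 edges and are counted by C_{m−1}; m = 10 gives C_9. So B = C_9 = 4862.
A + B = 4862 + 4862 = 9724.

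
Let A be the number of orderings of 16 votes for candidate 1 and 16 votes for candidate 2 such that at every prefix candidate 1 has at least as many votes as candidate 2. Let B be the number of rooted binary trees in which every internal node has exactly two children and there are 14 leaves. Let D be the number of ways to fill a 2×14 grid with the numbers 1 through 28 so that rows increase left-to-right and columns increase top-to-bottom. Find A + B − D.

33426130

Reading a vote for the leader as '(' and for the other as ')' turns such a sequence into a balanced string of 16 pairs, so the count is C_16. So A = C_16 = 35357670.
A full binary tree with L leaves has L−1 internal nodes and is counted by C_{L−1}; L = 14 gives C_13. So B = C_13 = 742900.
Standard Young tableaux of shape 2×n are counted by C_n; here n = 14. So D = C_14 = 2674440.
A + B − D = 35357670 + 742900 − 2674440 = 33426130.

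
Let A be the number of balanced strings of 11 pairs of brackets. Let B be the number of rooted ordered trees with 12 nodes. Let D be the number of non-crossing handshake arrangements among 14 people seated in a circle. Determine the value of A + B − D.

A balanced arrangement of 11 bracket pairs is a Dyck word of semilength 11, so the count is C_11. So A = C_11 = 58786.
A rooted plane tree on 12 nodes has 11 edges, and such trees are counted by C_11. So B = C_11 = 58786.
Non-crossing handshake pairings of 2n people are counted by C_n; 14 people gives n = 7. So D = C_7 = 429.
A + B − D = 58786 + 58786 − 429 = 117143.

117143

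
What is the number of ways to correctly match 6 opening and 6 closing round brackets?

Balanced strings of n pairs of brackets are counted by C_n; here n = 6.
C_6 = 132.

132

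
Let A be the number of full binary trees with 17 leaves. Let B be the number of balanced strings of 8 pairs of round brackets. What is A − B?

35356240

A full binary tree with L leaves has L−1 internal nodes and is counted by C_{L−1}; L = 17 gives C_16. So A = C_16 = 35357670.
Balanced strings of n pairs of brackets are counted by C_n; here n = 8. So B = C_8 = 1430.
A − B = 35357670 − 1430 = 35356240.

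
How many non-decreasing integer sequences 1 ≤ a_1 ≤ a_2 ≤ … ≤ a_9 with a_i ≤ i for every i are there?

Weakly increasing sequences with a_i ≤ i biject with Dyck paths of semilength 9, so there are C_9.
C_9 = 4862.

4862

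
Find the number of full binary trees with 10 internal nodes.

16796

The number of full binary trees on 10 internal nodes is the Catalan number C_10.
C_10 = C(20,10)/11 = 184756/11 = 16796.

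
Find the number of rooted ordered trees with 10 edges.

16796

Rooted ordered trees with n edges are counted by C_n; here n = 10.
C_10 = C(20,10)/11 = 184756/11 = 16796.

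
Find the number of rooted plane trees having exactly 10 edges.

A rooted plane tree with 10 edges has 11 nodes, and the count is C_10.
C_10 = C(20,10)/11 = 184756/11 = 16796.

16796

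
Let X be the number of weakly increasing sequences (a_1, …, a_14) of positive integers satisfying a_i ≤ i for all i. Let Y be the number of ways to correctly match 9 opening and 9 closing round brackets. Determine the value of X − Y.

Weakly increasing sequences with a_i ≤ i biject with Dyck paths of semilength 14, so there are C_14. So X = C_14 = 2674440.
A balanced arrangement of 9 bracket pairs is a Dyck word of semilength 9, so the count is C_9. So Y = C_9 = 4862.
X − Y = 2674440 − 4862 = 2669578.

2669578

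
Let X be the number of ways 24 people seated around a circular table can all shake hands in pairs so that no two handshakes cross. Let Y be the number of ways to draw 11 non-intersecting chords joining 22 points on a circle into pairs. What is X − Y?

149226

Non-crossing handshake pairings of 2n people are counted by C_n; 24 people gives n = 12. So X = C_12 = 208012.
Non-crossing perfect matchings of 2n points on a circle are counted by C_n; with 22 points, n = 11. So Y = C_11 = 58786.
X − Y = 208012 − 58786 = 149226.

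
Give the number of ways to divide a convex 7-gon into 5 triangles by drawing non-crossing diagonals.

The number of triangulations of a 7-gon is the Catalan number C_5 (index = sides − 2).
C_5 = C(10,5)/6 = 252/6 = 42.

42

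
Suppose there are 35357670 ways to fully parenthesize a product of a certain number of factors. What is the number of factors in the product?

17

Parenthesizations of m factors are counted by C_{m−1}, and C_16 = 35357670.
So the index is 16, and the number of factors is 16 + 1 = 17.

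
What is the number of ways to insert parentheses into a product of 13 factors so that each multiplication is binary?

208012

Bracketing 13 factors into binary products is counted by C_{13−1} = C_12.
C_12 = 208012.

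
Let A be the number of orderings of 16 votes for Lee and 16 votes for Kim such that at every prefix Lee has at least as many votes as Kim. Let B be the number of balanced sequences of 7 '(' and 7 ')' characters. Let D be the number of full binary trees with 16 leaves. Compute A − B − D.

25662396

Reading a vote for the leader as '(' and for the other as ')' turns such a sequence into a balanced string of 16 pairs, so the count is C_16. So A = C_16 = 35357670.
A balanced arrangement of 7 bracket pairs is a Dyck word of semilength 7, so the count is C_7. So B = C_7 = 429.
Full binary trees with 16 leaves have 16−1 = 15 internal nodes, so there are C_15 of them. So D = C_15 = 9694845.
A − B − D = 35357670 − 429 − 9694845 = 25662396.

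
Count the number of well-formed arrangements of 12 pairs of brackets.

With 12 pairs the number of balanced bracket strings is the Catalan number C_12.
C_12 = 208012.

208012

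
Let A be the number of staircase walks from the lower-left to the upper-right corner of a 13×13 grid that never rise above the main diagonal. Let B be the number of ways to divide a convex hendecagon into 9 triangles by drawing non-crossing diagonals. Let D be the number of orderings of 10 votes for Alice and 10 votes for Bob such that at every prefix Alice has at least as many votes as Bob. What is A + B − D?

730966

Sub-diagonal monotone paths from (0,0) to (13,13) biject with Dyck paths of semilength 13, giving C_13. So A = C_13 = 742900.
Triangulations of a convex m-gon are counted by C_{m−2}; with m = 11 this is C_9. So B = C_9 = 4862.
Ballot sequences with n votes each where one side never trails are Dyck words, counted by C_n; here n = 10. So D = C_10 = 16796.
A + B − D = 742900 + 4862 − 16796 = 730966.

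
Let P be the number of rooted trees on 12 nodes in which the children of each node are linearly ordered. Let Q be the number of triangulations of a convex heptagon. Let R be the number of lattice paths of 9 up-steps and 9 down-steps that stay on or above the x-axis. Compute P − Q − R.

Rooted ordered (plane) trees on m nodes have m−1 edges and are counted by C_{m−1}; m = 12 gives C_11. So P = C_11 = 58786.
A convex 7-gon is triangulated into 5 triangles, and the number of such triangulations is the Catalan number C_{7−2} = C_5. So Q = C_5 = 42.
A Dyck path with 9 up-steps and 9 down-steps has semilength 9, so there are C_9 of them. So R = C_9 = 4862.
P − Q − R = 58786 − 42 − 4862 = 53882.

53882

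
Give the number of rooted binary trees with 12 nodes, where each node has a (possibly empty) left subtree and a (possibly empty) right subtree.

208012

There are C_n binary search tree shapes on n keys; with n = 12 that is C_12.
C_12 = C(24,12)/13 = 2704156/13 = 208012.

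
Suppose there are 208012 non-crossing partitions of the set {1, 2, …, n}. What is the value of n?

12

Non-crossing partitions of [n] are counted by C_n. The Catalan number equal to 208012 is C_12.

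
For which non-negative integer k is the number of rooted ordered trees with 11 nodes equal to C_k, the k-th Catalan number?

Rooted ordered (plane) trees on m nodes have m−1 edges and are counted by C_{m−1}; m = 11 gives C_10.

10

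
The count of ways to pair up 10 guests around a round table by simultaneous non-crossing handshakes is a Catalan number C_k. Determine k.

With 10 = 2·5 people, non-crossing handshake pairings are non-crossing perfect matchings on a circle, counted by C_5.

5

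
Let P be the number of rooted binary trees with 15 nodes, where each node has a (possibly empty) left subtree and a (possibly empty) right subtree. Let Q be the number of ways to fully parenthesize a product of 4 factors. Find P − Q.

There are C_n binary search tree shapes on n keys; with n = 15 that is C_15. So P = C_15 = 9694845.
Ways to associate a product of 4 factors correspond to binary trees on 4 leaves, so the count is C_3. So Q = C_3 = 5.
P − Q = 9694845 − 5 = 9694840.

9694840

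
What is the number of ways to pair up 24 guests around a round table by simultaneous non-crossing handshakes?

With 24 = 2·12 people, non-crossing handshake pairings are non-crossing perfect matchings on a circle, counted by C_12.
C_12 = 208012.

208012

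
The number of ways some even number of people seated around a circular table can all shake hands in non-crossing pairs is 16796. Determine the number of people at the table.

Non-crossing handshake pairings of 2n people are counted by C_n. Since C_10 = 16796, the index is 10.
So n = 10, and there are 2n = 20 people.

20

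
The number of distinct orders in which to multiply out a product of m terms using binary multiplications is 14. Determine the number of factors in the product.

5

Parenthesizations of m factors are counted by C_{m−1}. The Catalan number equal to 14 is C_4.
So the index is 4, and the number of factors is 4 + 1 = 5.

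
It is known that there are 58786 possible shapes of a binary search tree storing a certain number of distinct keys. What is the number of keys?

Binary search tree shapes on n keys are counted by C_n, and C_11 = 58786.

11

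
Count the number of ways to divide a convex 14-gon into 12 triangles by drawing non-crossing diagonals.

208012

The number of triangulations of a 14-gon is the Catalan number C_12 (index = sides − 2).
C_12 = C(24,12)/13 = 2704156/13 = 208012.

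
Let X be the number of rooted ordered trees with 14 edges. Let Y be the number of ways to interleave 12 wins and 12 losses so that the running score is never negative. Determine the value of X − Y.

Rooted ordered trees with n edges are counted by C_n; here n = 14. So X = C_14 = 2674440.
Reading a vote for the leader as '(' and for the other as ')' turns such a sequence into a balanced string of 12 pairs, so the count is C_12. So Y = C_12 = 208012.
X − Y = 2674440 − 208012 = 2466428.

2466428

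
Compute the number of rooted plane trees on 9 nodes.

Rooted ordered (plane) trees on m nodes have m−1 edges and are counted by C_{m−1}; m = 9 gives C_8.
C_8 = C(16,8)/9 = 12870/9 = 1430.

1430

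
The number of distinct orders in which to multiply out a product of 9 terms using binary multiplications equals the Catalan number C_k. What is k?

8

Bracketing 9 factors into binary products is counted by C_{9−1} = C_8.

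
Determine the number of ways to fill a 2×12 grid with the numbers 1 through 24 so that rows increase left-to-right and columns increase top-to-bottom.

208012

Standard Young tableaux of shape 2×n are counted by C_n; here n = 12.
C_12 = C_11 · 2(2·11+1)/(11+2) = 58786 · 46/13 = 208012.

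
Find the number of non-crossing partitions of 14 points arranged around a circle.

Non-crossing partitions of an n-element set are counted by C_n; here n = 14.
C_14 = C(28,14)/15 = 40116600/15 = 2674440.

2674440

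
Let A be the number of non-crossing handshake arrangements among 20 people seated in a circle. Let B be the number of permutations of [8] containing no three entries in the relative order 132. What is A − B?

Non-crossing handshake pairings of 2n people are counted by C_n; 20 people gives n = 10. So A = C_10 = 16796.
For any fixed pattern of length 3, the pattern-avoiding permutations of [8] number C_8. So B = C_8 = 1430.
A − B = 16796 − 1430 = 15366.

15366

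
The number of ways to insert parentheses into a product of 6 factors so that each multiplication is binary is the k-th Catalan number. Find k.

5

Ways to associate a product of 6 factors correspond to binary trees on 6 leaves, so the count is C_5.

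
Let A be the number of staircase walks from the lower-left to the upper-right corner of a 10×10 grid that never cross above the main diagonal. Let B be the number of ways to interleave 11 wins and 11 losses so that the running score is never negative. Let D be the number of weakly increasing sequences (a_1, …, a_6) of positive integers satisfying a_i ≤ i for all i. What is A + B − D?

Sub-diagonal monotone paths from (0,0) to (10,10) biject with Dyck paths of semilength 10, giving C_10. So A = C_10 = 16796.
Ballot sequences with n votes each where one side never trails are Dyck words, counted by C_n; here n = 11. So B = C_11 = 58786.
Weakly increasing sequences with a_i ≤ i biject with Dyck paths of semilength 6, so there are C_6. So D = C_6 = 132.
A + B − D = 16796 + 58786 − 132 = 75450.

75450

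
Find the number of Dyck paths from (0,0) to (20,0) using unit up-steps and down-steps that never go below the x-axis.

16796

Dyck paths of semilength n (length 2n) are counted by C_n; here n = 10.
C_10 = C_9 · 2(2·9+1)/(9+2) = 4862 · 38/11 = 16796.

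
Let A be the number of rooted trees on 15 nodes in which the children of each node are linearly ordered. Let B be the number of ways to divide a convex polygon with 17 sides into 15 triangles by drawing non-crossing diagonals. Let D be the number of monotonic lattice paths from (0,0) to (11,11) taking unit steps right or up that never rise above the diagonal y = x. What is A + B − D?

Rooted ordered (plane) trees on m nodes have m−1 edges and are counted by C_{m−1}; m = 15 gives C_14. So A = C_14 = 2674440.
A convex 17-gon is triangulated into 15 triangles, and the number of such triangulations is the Catalan number C_{17−2} = C_15. So B = C_15 = 9694845.
Sub-diagonal monotone paths from (0,0) to (11,11) biject with Dyck paths of semilength 11, giving C_11. So D = C_11 = 58786.
A + B − D = 2674440 + 9694845 − 58786 = 12310499.

12310499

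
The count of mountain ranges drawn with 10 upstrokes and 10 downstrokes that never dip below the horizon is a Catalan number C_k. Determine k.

10

A Dyck path with 10 up-steps and 10 down-steps has semilength 10, so there are C_10 of them.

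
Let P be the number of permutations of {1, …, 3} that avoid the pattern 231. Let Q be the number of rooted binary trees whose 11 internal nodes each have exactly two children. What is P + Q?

58791

For any fixed pattern of length 3, the pattern-avoiding permutations of [3] number C_3. So P = C_3 = 5.
Full binary trees with n internal nodes are counted by C_n; here n = 11. So Q = C_11 = 58786.
P + Q = 5 + 58786 = 58791.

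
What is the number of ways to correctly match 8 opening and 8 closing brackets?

1430

Balanced strings of n pairs of brackets are counted by C_n; here n = 8.
C_8 = C(16,8)/9 = 12870/9 = 1430.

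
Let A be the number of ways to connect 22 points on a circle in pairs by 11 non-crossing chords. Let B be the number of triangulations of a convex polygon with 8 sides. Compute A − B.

58654

Pairing 22 circle points by 11 non-crossing chords gives C_11 matchings. So A = C_11 = 58786.
A convex 8-gon is triangulated into 6 triangles, and the number of such triangulations is the Catalan number C_{8−2} = C_6. So B = C_6 = 132.
A − B = 58786 − 132 = 58654.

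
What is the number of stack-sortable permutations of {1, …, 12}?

208012

By Knuth's characterisation, the stack-sortable permutations of length 12 are the 231-avoiders, numbering C_12.
C_12 = 208012.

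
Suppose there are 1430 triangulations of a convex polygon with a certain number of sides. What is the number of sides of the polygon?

10

Triangulations of a convex m-gon are counted by C_{m−2}. The Catalan number equal to 1430 is C_8.
So m − 2 = 8, giving m = 10 sides.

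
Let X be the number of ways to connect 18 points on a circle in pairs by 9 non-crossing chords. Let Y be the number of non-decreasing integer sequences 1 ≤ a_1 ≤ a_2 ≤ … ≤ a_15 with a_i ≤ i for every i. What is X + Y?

9699707

Pairing 18 circle points by 9 non-crossing chords gives C_9 matchings. So X = C_9 = 4862.
Such sub-staircase sequences of length n are counted by C_n; here n = 15. So Y = C_15 = 9694845.
X + Y = 4862 + 9694845 = 9699707.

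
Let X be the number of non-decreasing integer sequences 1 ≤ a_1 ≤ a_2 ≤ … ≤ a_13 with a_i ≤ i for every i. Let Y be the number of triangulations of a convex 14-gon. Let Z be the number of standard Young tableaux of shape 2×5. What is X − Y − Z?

Such sub-staircase sequences of length n are counted by C_n; here n = 13. So X = C_13 = 742900.
The number of triangulations of a 14-gon is the Catalan number C_12 (index = sides − 2). So Y = C_12 = 208012.
By the hook-length formula (or a Dyck-path bijection), SYT of shape 2×5 number C_5. So Z = C_5 = 42.
X − Y − Z = 742900 − 208012 − 42 = 534846.

534846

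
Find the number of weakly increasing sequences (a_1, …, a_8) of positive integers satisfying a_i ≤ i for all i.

1430

Weakly increasing sequences with a_i ≤ i biject with Dyck paths of semilength 8, so there are C_8.
C_8 = 1430.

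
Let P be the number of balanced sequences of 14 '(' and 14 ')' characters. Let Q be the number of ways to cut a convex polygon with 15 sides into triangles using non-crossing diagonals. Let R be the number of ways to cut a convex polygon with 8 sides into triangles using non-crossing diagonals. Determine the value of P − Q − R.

1931408

Balanced strings of n pairs of brackets are counted by C_n; here n = 14. So P = C_14 = 2674440.
Triangulations of a convex m-gon are counted by C_{m−2}; with m = 15 this is C_13. So Q = C_13 = 742900.
A convex 8-gon is triangulated into 6 triangles, and the number of such triangulations is the Catalan number C_{8−2} = C_6. So R = C_6 = 132.
P − Q − R = 2674440 − 742900 − 132 = 1931408.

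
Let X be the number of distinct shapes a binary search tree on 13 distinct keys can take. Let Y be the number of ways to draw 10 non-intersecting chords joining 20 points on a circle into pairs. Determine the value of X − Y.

There are C_n binary search tree shapes on n keys; with n = 13 that is C_13. So X = C_13 = 742900.
Non-crossing perfect matchings of 2n points on a circle are counted by C_n; with 20 points, n = 10. So Y = C_10 = 16796.
X − Y = 742900 − 16796 = 726104.

726104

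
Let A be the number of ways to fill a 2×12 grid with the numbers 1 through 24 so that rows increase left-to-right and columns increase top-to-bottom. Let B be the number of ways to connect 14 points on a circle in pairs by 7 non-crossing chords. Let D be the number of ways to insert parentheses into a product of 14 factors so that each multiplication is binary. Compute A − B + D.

Standard Young tableaux of shape 2×n are counted by C_n; here n = 12. So A = C_12 = 208012.
Non-crossing perfect matchings of 2n points on a circle are counted by C_n; with 14 points, n = 7. So B = C_7 = 429.
Parenthesizations of m factors correspond to full binary trees with m leaves, counted by C_{m−1}; m = 14 gives C_13. So D = C_13 = 742900.
A − B + D = 208012 − 429 + 742900 = 950483.

950483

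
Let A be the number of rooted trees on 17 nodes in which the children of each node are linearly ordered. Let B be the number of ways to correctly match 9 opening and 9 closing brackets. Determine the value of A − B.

35352808

A rooted plane tree on 17 nodes has 16 edges, and such trees are counted by C_16. So A = C_16 = 35357670.
Balanced strings of n pairs of brackets are counted by C_n; here n = 9. So B = C_9 = 4862.
A − B = 35357670 − 4862 = 35352808.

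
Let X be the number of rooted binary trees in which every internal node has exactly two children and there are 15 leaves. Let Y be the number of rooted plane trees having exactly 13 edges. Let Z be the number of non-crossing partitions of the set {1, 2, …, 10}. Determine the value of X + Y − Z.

Full binary trees with 15 leaves have 15−1 = 14 internal nodes, so there are C_14 of them. So X = C_14 = 2674440.
A rooted plane tree with 13 edges has 14 nodes, and the count is C_13. So Y = C_13 = 742900.
Non-crossing partitions of an n-element set are counted by C_n; here n = 10. So Z = C_10 = 16796.
X + Y − Z = 2674440 + 742900 − 16796 = 3400544.

3400544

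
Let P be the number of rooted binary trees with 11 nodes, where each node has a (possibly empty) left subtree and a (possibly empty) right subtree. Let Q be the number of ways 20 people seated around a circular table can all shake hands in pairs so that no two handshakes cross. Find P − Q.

41990

Binary trees (left/right distinguished) on n nodes are counted by C_n; here n = 11. So P = C_11 = 58786.
With 20 = 2·10 people, non-crossing handshake pairings are non-crossing perfect matchings on a circle, counted by C_10. So Q = C_10 = 16796.
P − Q = 58786 − 16796 = 41990.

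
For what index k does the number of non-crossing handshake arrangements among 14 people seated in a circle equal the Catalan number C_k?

7

With 14 = 2·7 people, non-crossing handshake pairings are non-crossing perfect matchings on a circle, counted by C_7.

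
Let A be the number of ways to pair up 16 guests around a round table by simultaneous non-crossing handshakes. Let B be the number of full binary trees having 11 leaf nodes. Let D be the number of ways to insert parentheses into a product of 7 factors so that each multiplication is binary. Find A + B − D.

Non-crossing handshake pairings of 2n people are counted by C_n; 16 people gives n = 8. So A = C_8 = 1430.
Full binary trees with 11 leaves have 11−1 = 10 internal nodes, so there are C_10 of them. So B = C_10 = 16796.
Bracketing 7 factors into binary products is counted by C_{7−1} = C_6. So D = C_6 = 132.
A + B − D = 1430 + 16796 − 132 = 18094.

18094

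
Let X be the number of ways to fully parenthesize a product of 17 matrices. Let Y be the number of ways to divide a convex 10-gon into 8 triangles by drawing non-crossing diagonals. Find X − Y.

Parenthesizations of m factors correspond to full binary trees with m leaves, counted by C_{m−1}; m = 17 gives C_16. So X = C_16 = 35357670.
A convex 10-gon is triangulated into 8 triangles, and the number of such triangulations is the Catalan number C_{10−2} = C_8. So Y = C_8 = 1430.
X − Y = 35357670 − 1430 = 35356240.

35356240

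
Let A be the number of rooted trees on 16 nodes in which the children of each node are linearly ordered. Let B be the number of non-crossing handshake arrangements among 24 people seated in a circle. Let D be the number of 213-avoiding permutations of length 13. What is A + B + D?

Rooted ordered (plane) trees on m nodes have m−1 edges and are counted by C_{m−1}; m = 16 gives C_15. So A = C_15 = 9694845.
With 24 = 2·12 people, non-crossing handshake pairings are non-crossing perfect matchings on a circle, counted by C_12. So B = C_12 = 208012.
Permutations of [n] avoiding any single length-3 pattern are counted by C_n; here n = 13. So D = C_13 = 742900.
A + B + D = 9694845 + 208012 + 742900 = 10645757.

10645757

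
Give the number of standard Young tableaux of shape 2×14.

2674440

Standard Young tableaux of shape 2×n are counted by C_n; here n = 14.
C_14 = C_13 · 2(2·13+1)/(13+2) = 742900 · 54/15 = 2674440.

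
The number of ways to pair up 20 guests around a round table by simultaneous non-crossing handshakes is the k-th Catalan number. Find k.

With 20 = 2·10 people, non-crossing handshake pairings are non-crossing perfect matchings on a circle, counted by C_10.

10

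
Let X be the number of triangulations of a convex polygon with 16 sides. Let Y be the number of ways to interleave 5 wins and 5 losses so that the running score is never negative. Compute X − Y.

Triangulations of a convex m-gon are counted by C_{m−2}; with m = 16 this is C_14. So X = C_14 = 2674440.
Reading a vote for the leader as '(' and for the other as ')' turns such a sequence into a balanced string of 5 pairs, so the count is C_5. So Y = C_5 = 42.
X − Y = 2674440 − 42 = 2674398.

2674398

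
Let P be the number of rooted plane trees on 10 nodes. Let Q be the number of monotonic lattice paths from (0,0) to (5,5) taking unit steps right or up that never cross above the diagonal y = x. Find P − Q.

4820

Rooted ordered (plane) trees on m nodes have m−1 edges and are counted by C_{m−1}; m = 10 gives C_9. So P = C_9 = 4862.
Monotone paths in an n×n grid that stay weakly below the diagonal are counted by C_n; here n = 5. So Q = C_5 = 42.
P − Q = 4862 − 42 = 4820.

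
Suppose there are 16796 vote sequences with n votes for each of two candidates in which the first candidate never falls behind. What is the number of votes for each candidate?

Such ballot sequences with n votes each are counted by C_n. Since C_10 = 16796, the index is 10.

10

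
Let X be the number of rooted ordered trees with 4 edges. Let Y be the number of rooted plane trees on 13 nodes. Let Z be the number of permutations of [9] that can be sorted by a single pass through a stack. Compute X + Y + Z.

212888

A rooted plane tree with 4 edges has 5 nodes, and the count is C_4. So X = C_4 = 14.
A rooted plane tree on 13 nodes has 12 edges, and such trees are counted by C_12. So Y = C_12 = 208012.
By Knuth's characterisation, the stack-sortable permutations of length 9 are the 231-avoiders, numbering C_9. So Z = C_9 = 4862.
X + Y + Z = 14 + 208012 + 4862 = 212888.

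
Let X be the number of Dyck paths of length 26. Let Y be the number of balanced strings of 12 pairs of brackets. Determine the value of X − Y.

Dyck paths of semilength n (length 2n) are counted by C_n; here n = 13. So X = C_13 = 742900.
Balanced strings of n pairs of brackets are counted by C_n; here n = 12. So Y = C_12 = 208012.
X − Y = 742900 − 208012 = 534888.

534888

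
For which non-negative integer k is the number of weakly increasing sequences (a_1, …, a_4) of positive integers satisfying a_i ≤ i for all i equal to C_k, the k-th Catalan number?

Such sub-staircase sequences of length n are counted by C_n; here n = 4.

4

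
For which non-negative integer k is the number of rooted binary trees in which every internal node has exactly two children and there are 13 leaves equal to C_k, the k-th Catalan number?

A full binary tree with L leaves has L−1 internal nodes and is counted by C_{L−1}; L = 13 gives C_12.

12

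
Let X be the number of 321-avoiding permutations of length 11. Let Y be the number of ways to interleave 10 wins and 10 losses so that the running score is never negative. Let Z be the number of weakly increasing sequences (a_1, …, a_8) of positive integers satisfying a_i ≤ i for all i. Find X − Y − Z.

40560

Permutations of [n] avoiding any single length-3 pattern are counted by C_n; here n = 11. So X = C_11 = 58786.
Ballot sequences with n votes each where one side never trails are Dyck words, counted by C_n; here n = 10. So Y = C_10 = 16796.
Weakly increasing sequences with a_i ≤ i biject with Dyck paths of semilength 8, so there are C_8. So Z = C_8 = 1430.
X − Y − Z = 58786 − 16796 − 1430 = 40560.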